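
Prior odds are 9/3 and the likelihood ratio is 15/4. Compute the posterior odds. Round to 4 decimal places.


Posterior odds = prior odds * likelihood ratio
= (9/3) * (15/4)
= 135 / 12
= 11.25

11.25


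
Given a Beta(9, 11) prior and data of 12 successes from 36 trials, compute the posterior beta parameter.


Number of failures = 36 - 12 = 24
Posterior beta = 11 + 24 = 35

35


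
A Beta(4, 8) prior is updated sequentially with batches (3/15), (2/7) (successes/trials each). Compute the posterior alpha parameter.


Sequential conjugate updating is equivalent to a single batch update.
Total successes across all batches = 5
alpha_posterior = alpha_prior + total_successes = 4 + 5
= 9

9


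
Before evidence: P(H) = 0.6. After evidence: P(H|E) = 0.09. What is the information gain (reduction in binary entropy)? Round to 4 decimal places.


Prior entropy = 0.971
Posterior entropy = 0.4365
Information gain = 0.971 - 0.4365 = 0.5345

0.5345


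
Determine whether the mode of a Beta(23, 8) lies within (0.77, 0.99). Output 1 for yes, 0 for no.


First find the mode: (a-1)/(a+b-2) = 0.7586
Is 0.7586 in (0.77, 0.99)? 0

0


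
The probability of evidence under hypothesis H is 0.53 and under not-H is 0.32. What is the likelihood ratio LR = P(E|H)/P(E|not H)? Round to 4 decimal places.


LR = 0.53 / 0.32
= 1.6562

1.6562


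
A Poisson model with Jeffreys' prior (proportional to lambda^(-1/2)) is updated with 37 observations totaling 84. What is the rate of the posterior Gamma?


Posterior = Gamma(0.5 + S, n)
= Gamma(0.5 + 84, 37)
Posterior rate = 0 + n = 37

37.0


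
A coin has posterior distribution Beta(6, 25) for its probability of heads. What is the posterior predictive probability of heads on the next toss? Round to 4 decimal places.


Posterior predictive = E[theta] = alpha/(alpha+beta)
= 6/31
= 0.1935

0.1935


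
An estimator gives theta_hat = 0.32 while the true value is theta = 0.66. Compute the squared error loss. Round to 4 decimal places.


The squared error loss is (theta_hat - theta)^2
= (0.32 - 0.66)^2
= (-0.34)^2 = 0.1156

0.1156


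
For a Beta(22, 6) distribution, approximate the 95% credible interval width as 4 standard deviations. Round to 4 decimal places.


Variance of Beta(a,b) = ab / ((a+b)^2 * (a+b+1))
= 22*6 / ((28)^2 * 29)
= 0.0058
SD = sqrt(0.0058) = 0.0762
Width = 4 * SD = 0.3048

0.3048


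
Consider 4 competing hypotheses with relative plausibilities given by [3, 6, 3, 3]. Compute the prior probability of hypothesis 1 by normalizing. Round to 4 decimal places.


Sum of weights = 3 + 6 + 3 + 3 = 15
Normalized prior for H1 = 3 / 15
= 0.2

0.2


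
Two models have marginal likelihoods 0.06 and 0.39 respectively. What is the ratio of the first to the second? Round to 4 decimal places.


Evidence ratio = 0.06 / 0.39
= 0.1538

0.1538


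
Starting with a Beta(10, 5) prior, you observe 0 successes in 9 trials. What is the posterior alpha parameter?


For a Beta-Binomial conjugate model:
Posterior alpha = prior alpha + number of successes
= 10 + 0 = 10

10


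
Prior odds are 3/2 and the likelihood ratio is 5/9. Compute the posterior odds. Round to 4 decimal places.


Posterior odds = prior odds * likelihood ratio
= (3/2) * (5/9)
= 15 / 18
= 0.8333

0.8333


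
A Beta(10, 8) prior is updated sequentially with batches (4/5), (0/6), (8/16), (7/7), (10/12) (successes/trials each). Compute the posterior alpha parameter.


Sequential conjugate updating is equivalent to a single batch update.
Total successes across all batches = 29
alpha_posterior = alpha_prior + total_successes = 10 + 29
= 39

39


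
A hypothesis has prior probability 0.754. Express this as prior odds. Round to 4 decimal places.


Odds = P(H) / P(not H) = 0.754 / 0.246
= 3.065

3.065


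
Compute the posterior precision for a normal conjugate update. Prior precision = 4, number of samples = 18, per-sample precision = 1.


tau_post = tau_0 + n * tau
= 4 + 18 * 1 = 22

22


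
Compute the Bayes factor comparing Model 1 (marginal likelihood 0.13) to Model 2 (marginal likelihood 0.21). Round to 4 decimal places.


BF12 = marginal likelihood of M1 / marginal likelihood of M2
= 0.13/0.21
= 0.619

0.619


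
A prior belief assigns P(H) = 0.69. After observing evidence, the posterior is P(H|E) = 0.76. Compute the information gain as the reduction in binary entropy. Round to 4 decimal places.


H(prior) = -0.69*log2(0.69) - 0.31*log2(0.31)
= 0.8932
H(post) = -0.76*log2(0.76) - 0.24*log2(0.24)
= 0.795
IG = 0.8932 - 0.795 = 0.0981

0.0981


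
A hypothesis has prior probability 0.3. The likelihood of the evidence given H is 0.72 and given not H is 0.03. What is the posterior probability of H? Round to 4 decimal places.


Using Bayes' theorem:
P(E) = 0.3 * 0.72 + 0.7 * 0.03
P(E) = 0.237
P(H|E) = (0.3 * 0.72) / 0.237 = 0.9114

0.9114


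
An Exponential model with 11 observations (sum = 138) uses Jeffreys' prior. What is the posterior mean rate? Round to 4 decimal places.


Posterior Gamma(11, 138)
E[lambda] = 11/138 = 0.0797

0.0797


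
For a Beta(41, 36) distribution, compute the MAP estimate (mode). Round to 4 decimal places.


MAP = mode = (a-1)/(a+b-2)
= (41-1)/(41+36-2)
= 40/75 = 0.5333

0.5333


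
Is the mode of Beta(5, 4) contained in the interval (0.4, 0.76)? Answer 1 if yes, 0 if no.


Mode = (a-1)/(a+b-2) = 4/7 = 0.5714
Interval: (0.4, 0.76)
Contains mode? 1

1


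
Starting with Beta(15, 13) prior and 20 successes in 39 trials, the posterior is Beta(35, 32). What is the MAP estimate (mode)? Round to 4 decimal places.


The mode of Beta(a, b) when a > 1 and b > 1 is (a-1)/(a+b-2)
= (35 - 1) / (35 + 32 - 2)
= 34 / 65
= 0.5231

0.5231


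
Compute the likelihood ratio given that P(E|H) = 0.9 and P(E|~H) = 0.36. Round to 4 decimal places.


LR = P(E|H) / P(E|~H)
= 0.9 / 0.36 = 2.5

2.5


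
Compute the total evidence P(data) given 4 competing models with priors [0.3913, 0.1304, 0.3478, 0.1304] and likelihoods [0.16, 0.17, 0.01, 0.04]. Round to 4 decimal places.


Marginal likelihood = sum P(model_i) * P(data|model_i)
Model 1: 0.3913 * 0.16 = 0.0626
Model 2: 0.1304 * 0.17 = 0.0222
Model 3: 0.3478 * 0.01 = 0.0035
Model 4: 0.1304 * 0.04 = 0.0052
Total = 0.0935

0.0935


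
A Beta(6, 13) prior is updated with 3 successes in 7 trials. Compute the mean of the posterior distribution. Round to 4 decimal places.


After update: Beta(9, 17)
Mean = 9 / (9 + 17) = 9 / 26
= 0.3462

0.3462


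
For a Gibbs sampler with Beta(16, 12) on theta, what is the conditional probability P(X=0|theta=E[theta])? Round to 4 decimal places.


E[theta] = 16/(16+12) = 0.5714
P(X=0|theta) = 1 - theta = 0.4286

0.4286


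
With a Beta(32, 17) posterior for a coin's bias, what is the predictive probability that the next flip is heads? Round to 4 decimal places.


The predictive probability equals the posterior mean.
P(next = heads) = alpha / (alpha + beta)
= 32 / 49 = 0.6531

0.6531


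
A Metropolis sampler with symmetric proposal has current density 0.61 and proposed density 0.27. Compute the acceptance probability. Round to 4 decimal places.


For symmetric proposals, acceptance = min(1, pi(x*)/pi(x))
= min(1, 0.27/0.61)
= min(1, 0.4426) = 0.4426

0.4426


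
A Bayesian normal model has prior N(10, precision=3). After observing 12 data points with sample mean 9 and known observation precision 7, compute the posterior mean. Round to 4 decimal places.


Posterior mean = (prior_precision * prior_mean + n * data_precision * data_mean) / (prior_precision + n * data_precision)
Numerator = 3*10 + 12*7*9 = 786
Denominator = 3 + 12*7 = 87
Posterior mean = 9.0345

9.0345


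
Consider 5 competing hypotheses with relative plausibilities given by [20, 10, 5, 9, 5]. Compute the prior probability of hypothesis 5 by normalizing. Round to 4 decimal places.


Sum of weights = 20 + 10 + 5 + 9 + 5 = 49
Normalized prior for H5 = 5 / 49
= 0.102

0.102


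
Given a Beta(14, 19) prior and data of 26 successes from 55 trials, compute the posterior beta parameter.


Number of failures = 55 - 26 = 29
Posterior beta = 19 + 29 = 48

48


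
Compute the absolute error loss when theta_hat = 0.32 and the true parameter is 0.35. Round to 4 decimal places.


L = |theta_hat - theta_true|
= |0.32 - 0.35| = 0.03

0.03


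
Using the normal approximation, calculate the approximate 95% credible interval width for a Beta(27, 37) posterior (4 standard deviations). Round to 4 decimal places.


Var(Beta) = 27*37/(64^2 * 65) = 0.0038
SD = 0.0613
Width ~ 4*SD = 0.245

0.245


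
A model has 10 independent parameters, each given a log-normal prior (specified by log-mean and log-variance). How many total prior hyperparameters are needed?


Each log-normal prior needs 2 hyperparameters (log-mean and log-variance).
Total = 2 * 10 = 20

20


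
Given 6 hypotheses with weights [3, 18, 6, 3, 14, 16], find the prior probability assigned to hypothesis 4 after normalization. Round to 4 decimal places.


To normalize, divide each weight by the sum of all weights.
Sum = 60
Prior(H4) = 3/60 = 0.05

0.05


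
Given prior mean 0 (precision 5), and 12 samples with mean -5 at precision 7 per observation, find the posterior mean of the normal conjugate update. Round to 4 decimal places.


The posterior mean is a precision-weighted average of prior and data.
Post. prec. = 5 + 84 = 89
Post. mean = (0 + -420)/89 = -420/89 = -4.7191

-4.7191


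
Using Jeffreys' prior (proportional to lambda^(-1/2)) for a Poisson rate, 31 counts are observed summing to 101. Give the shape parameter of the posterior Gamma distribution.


Conjugate update: Gamma(prior_shape + S, prior_rate + n).
Prior shape = 0.5, prior rate = 0.
Posterior shape = 0.5 + S = 0.5 + 101 = 101.5

101.5


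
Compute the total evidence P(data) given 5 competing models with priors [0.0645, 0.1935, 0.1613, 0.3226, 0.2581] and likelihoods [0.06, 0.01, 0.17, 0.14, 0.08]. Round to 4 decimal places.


Marginal likelihood = sum P(model_i) * P(data|model_i)
Model 1: 0.0645 * 0.06 = 0.0039
Model 2: 0.1935 * 0.01 = 0.0019
Model 3: 0.1613 * 0.17 = 0.0274
Model 4: 0.3226 * 0.14 = 0.0452
Model 5: 0.2581 * 0.08 = 0.0206
Total = 0.099

0.099


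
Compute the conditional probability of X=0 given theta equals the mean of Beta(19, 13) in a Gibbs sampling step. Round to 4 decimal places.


Mean of Beta(19, 13) = 0.5938
P(X=0 | theta=0.5938) = 0.4062

0.4062


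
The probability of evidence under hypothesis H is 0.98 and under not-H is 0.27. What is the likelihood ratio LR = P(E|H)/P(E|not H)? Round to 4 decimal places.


LR = 0.98 / 0.27
= 3.6296

3.6296


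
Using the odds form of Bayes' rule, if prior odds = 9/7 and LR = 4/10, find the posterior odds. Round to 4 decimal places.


Bayes' rule in odds form: posterior odds = prior odds * LR
= (9 * 4) / (7 * 10)
= 36/70 = 0.5143

0.5143


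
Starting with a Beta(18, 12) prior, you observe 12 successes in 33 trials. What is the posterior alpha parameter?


For a Beta-Binomial conjugate model:
Posterior alpha = prior alpha + number of successes
= 18 + 12 = 30

30


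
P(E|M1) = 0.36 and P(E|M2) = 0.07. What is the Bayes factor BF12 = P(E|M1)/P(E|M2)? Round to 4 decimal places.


Bayes factor BF12 = P(E|M1) / P(E|M2)
= 0.36 / 0.07
= 5.1429

5.1429


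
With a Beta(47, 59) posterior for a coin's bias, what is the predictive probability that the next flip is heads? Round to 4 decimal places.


The predictive probability equals the posterior mean.
P(next = heads) = alpha / (alpha + beta)
= 47 / 106 = 0.4434

0.4434


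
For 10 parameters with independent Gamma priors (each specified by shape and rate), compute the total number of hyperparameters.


A Gamma prior has 2 hyperparameters per parameter.
Total = 10 * 2 = 20

20


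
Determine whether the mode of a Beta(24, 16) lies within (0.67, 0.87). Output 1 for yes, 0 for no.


First find the mode: (a-1)/(a+b-2) = 0.6053
Is 0.6053 in (0.67, 0.87)? 0

0


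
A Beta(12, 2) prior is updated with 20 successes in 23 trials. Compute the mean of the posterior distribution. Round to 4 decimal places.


After update: Beta(32, 5)
Mean = 32 / (32 + 5) = 32 / 37
= 0.8649

0.8649


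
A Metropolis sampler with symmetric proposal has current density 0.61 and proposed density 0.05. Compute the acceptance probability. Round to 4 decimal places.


For symmetric proposals, acceptance = min(1, pi(x*)/pi(x))
= min(1, 0.05/0.61)
= min(1, 0.082) = 0.082

0.082


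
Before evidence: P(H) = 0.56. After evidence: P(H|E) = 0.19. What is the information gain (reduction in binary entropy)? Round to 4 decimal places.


Prior entropy = 0.9896
Posterior entropy = 0.7015
Information gain = 0.9896 - 0.7015 = 0.2881

0.2881


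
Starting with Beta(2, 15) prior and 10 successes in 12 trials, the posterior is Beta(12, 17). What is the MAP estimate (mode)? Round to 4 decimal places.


The mode of Beta(a, b) when a > 1 and b > 1 is (a-1)/(a+b-2)
= (12 - 1) / (12 + 17 - 2)
= 11 / 27
= 0.4074

0.4074


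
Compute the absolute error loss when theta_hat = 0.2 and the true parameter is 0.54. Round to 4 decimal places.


L = |theta_hat - theta_true|
= |0.2 - 0.54| = 0.34

0.34


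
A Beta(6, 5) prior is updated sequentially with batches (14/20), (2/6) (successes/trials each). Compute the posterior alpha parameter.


Sequential conjugate updating is equivalent to a single batch update.
Total successes across all batches = 16
alpha_posterior = alpha_prior + total_successes = 6 + 16
= 22

22


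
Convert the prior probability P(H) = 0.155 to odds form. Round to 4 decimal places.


P(not H) = 1 - 0.155 = 0.845
Odds = 0.155 / 0.845 = 0.1834

0.1834


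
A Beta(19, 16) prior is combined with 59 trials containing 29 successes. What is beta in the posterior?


In conjugate updating:
beta_posterior = beta_prior + (n - k)
= 16 + (59 - 29)
= 16 + 30 = 46

46


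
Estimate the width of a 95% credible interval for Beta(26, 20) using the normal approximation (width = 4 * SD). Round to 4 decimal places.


For Beta(a,b): Var = ab/((a+b)^2(a+b+1))
Var = 0.0052, SD = 0.0723
Approximate 95% CI width = 4 * 0.0723 = 0.2892

0.2892


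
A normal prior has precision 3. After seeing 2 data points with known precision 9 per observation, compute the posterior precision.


In the conjugate normal model, precisions add:
tau_posterior = tau_prior + n * tau_data
= 3 + 2*9 = 21

21


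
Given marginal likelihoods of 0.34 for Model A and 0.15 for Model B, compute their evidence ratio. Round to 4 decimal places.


Ratio = ML(A) / ML(B) = 0.34/0.15
= 2.2667

2.2667


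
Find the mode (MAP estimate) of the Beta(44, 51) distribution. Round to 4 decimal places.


For Beta(a,b) with a,b > 1:
Mode = (a-1)/(a+b-2) = (44-1)/(95-2)
= 43/93 = 0.4624

0.4624


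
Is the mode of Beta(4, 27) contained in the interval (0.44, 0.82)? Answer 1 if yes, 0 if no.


Mode = (a-1)/(a+b-2) = 3/29 = 0.1034
Interval: (0.44, 0.82)
Contains mode? 0

0


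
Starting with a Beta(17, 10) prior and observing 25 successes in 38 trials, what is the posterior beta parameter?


Posterior beta = prior beta + failures
Failures = 38 - 25 = 13
beta_post = 10 + 13 = 23

23


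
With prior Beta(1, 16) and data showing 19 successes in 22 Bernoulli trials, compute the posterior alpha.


Conjugate update: alpha_posterior = alpha_prior + k
= 1 + 19 = 20

20


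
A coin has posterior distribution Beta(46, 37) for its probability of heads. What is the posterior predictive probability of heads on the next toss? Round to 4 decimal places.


Posterior predictive = E[theta] = alpha/(alpha+beta)
= 46/83
= 0.5542

0.5542


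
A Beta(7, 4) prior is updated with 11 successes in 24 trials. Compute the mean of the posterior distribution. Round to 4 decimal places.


After update: Beta(18, 17)
Mean = 18 / (18 + 17) = 18 / 35
= 0.5143

0.5143


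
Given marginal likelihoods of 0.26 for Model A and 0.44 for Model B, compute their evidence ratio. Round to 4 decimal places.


Ratio = ML(A) / ML(B) = 0.26/0.44
= 0.5909

0.5909


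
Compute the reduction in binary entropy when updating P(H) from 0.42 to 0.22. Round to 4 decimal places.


H_before = -p*log2(p) - (1-p)*log2(1-p) for p=0.42: 0.9815
H_after for p=0.22: 0.7602
Reduction = 0.9815 - 0.7602 = 0.2213

0.2213


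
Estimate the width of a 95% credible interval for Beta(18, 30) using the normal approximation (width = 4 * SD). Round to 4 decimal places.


For Beta(a,b): Var = ab/((a+b)^2(a+b+1))
Var = 0.0048, SD = 0.0692
Approximate 95% CI width = 4 * 0.0692 = 0.2766

0.2766


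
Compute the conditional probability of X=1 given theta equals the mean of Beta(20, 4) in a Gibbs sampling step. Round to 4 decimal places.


Mean of Beta(20, 4) = 0.8333
P(X=1 | theta=0.8333) = 0.8333

0.8333


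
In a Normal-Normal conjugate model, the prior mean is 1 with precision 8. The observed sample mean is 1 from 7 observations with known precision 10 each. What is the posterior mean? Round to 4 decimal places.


Posterior precision = tau0 + n*tau = 8 + 7*10 = 78
Posterior mean = (tau0*mu0 + n*tau*xbar) / posterior_precision
= (8*1 + 7*10*1) / 78
= 78 / 78 = 1.0

1.0


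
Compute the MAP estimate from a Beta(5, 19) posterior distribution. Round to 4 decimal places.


MAP = mode of Beta distribution
= (alpha - 1)/(alpha + beta - 2)
= (5-1)/(5+19-2)
= 4/22 = 0.1818

0.1818


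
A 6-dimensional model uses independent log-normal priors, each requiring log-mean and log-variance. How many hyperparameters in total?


Per parameter: 2 (log-mean and log-variance).
Total = 6 * 2 = 12

12


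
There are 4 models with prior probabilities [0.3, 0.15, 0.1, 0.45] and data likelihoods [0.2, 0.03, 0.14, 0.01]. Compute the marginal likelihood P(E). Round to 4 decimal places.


P(E) = sum over models of P(M_i) * P(E|M_i)
= 0.3*0.2 + 0.15*0.03 + 0.1*0.14 + 0.45*0.01
= 0.083

0.083


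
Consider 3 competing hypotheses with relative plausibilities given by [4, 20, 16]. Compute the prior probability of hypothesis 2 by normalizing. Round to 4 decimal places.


Sum of weights = 4 + 20 + 16 = 40
Normalized prior for H2 = 20 / 40
= 0.5

0.5


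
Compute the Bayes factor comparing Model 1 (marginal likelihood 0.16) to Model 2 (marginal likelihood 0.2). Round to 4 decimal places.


BF12 = marginal likelihood of M1 / marginal likelihood of M2
= 0.16/0.2
= 0.8

0.8


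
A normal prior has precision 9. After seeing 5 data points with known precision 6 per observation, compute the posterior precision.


In the conjugate normal model, precisions add:
tau_posterior = tau_prior + n * tau_data
= 9 + 5*6 = 39

39


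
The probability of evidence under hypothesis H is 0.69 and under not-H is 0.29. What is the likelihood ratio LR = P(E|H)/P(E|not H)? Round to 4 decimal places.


LR = 0.69 / 0.29
= 2.3793

2.3793


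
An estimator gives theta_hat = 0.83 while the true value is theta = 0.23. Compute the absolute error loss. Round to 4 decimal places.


The absolute error loss is |theta_hat - theta|
= |0.83 - 0.23|
= 0.6

0.6


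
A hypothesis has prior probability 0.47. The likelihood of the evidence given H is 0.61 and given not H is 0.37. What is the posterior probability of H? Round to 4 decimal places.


Using Bayes' theorem:
P(E) = 0.47 * 0.61 + 0.53 * 0.37
P(E) = 0.4828
P(H|E) = (0.47 * 0.61) / 0.4828 = 0.5938

0.5938


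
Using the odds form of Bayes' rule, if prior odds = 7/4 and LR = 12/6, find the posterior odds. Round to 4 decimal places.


Bayes' rule in odds form: posterior odds = prior odds * LR
= (7 * 12) / (4 * 6)
= 84/24 = 3.5

3.5


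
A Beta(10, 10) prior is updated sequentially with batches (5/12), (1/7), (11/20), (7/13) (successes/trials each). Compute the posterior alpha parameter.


Sequential conjugate updating is equivalent to a single batch update.
Total successes across all batches = 24
alpha_posterior = alpha_prior + total_successes = 10 + 24
= 34

34


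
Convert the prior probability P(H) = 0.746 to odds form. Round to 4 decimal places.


P(not H) = 1 - 0.746 = 0.254
Odds = 0.746 / 0.254 = 2.937

2.937


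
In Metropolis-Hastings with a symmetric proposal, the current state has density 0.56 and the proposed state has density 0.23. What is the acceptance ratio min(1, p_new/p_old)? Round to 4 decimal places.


Ratio = p_new / p_old = 0.23 / 0.56 = 0.4107
Acceptance = min(1, 0.4107) = 0.4107

0.4107


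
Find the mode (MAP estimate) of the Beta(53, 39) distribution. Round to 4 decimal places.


For Beta(a,b) with a,b > 1:
Mode = (a-1)/(a+b-2) = (53-1)/(92-2)
= 52/90 = 0.5778

0.5778


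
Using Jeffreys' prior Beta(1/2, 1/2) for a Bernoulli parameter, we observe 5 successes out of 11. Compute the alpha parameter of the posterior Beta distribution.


Conjugate update: Beta(0.5 + k, 0.5 + n - k).
k = 5, n - k = 6
Posterior alpha = 0.5 + k = 0.5 + 5 = 5.5

5.5


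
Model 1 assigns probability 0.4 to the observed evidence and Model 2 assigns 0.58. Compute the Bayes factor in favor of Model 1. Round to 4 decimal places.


BF = P(data|M1) / P(data|M2)
= 0.4 / 0.58 = 0.6897

0.6897


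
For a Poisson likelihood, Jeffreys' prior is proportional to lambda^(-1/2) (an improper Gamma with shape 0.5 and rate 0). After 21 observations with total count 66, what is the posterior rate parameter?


Jeffreys' prior for Poisson is proportional to lambda^(-1/2).
Posterior is Gamma(0.5 + S, 0 + n) = Gamma(0.5 + 66, 21).
Posterior rate = 0 + n = 21

21.0


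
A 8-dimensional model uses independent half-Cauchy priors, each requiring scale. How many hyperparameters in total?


Per parameter: 1 (scale).
Total = 8 * 1 = 8

8


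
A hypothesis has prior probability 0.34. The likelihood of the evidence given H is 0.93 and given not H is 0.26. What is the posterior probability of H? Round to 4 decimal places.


Using Bayes' theorem:
P(E) = 0.34 * 0.93 + 0.66 * 0.26
P(E) = 0.4878
P(H|E) = (0.34 * 0.93) / 0.4878 = 0.6482

0.6482


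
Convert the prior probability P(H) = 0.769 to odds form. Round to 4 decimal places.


P(not H) = 1 - 0.769 = 0.231
Odds = 0.769 / 0.231 = 3.329

3.329


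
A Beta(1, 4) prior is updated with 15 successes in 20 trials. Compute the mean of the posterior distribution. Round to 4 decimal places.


After update: Beta(16, 9)
Mean = 16 / (16 + 9) = 16 / 25
= 0.64

0.64


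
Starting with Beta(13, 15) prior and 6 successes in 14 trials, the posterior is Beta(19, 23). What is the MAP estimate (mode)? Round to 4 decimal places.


The mode of Beta(a, b) when a > 1 and b > 1 is (a-1)/(a+b-2)
= (19 - 1) / (19 + 23 - 2)
= 18 / 40
= 0.45

0.45


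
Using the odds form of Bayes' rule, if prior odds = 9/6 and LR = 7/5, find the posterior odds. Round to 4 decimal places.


Bayes' rule in odds form: posterior odds = prior odds * LR
= (9 * 7) / (6 * 5)
= 63/30 = 2.1

2.1


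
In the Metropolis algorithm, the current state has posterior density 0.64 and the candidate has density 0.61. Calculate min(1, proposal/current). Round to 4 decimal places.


Ratio = 0.61/0.64 = 0.9531
Acceptance probability = min(1, 0.9531)
= 0.9531

0.9531


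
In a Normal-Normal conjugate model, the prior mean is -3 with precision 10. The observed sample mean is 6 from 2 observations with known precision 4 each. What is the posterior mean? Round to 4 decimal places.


Posterior precision = tau0 + n*tau = 10 + 2*4 = 18
Posterior mean = (tau0*mu0 + n*tau*xbar) / posterior_precision
= (10*-3 + 2*4*6) / 18
= 18 / 18 = 1.0

1.0


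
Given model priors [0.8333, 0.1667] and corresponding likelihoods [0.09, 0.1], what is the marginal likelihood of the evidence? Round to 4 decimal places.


P(E) = sum_i P(M_i) P(E|M_i)
= 0.075 + 0.0167
= 0.0917

0.0917


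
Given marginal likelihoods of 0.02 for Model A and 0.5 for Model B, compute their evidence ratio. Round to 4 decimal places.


Ratio = ML(A) / ML(B) = 0.02/0.5
= 0.04

0.04


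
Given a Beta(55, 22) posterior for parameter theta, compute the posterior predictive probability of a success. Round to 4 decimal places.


For a Beta-Bernoulli model, the predictive probability is the mean:
P(success) = 55/(55+22) = 55/77 = 0.7143

0.7143


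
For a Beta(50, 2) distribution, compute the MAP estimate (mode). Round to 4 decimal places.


MAP = mode = (a-1)/(a+b-2)
= (50-1)/(50+2-2)
= 49/50 = 0.98

0.98


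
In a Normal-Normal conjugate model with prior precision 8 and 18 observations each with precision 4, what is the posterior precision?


Posterior precision = prior precision + n * observation precision
= 8 + 18 * 4
= 8 + 72 = 80

80


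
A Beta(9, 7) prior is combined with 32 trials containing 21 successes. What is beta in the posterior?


In conjugate updating:
beta_posterior = beta_prior + (n - k)
= 7 + (32 - 21)
= 7 + 11 = 18

18


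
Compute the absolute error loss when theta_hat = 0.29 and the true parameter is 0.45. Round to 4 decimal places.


L = |theta_hat - theta_true|
= |0.29 - 0.45| = 0.16

0.16


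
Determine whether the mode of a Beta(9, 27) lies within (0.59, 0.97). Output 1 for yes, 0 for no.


First find the mode: (a-1)/(a+b-2) = 0.2353
Is 0.2353 in (0.59, 0.97)? 0

0


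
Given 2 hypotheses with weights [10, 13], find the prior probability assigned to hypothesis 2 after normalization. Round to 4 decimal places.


To normalize, divide each weight by the sum of all weights.
Sum = 23
Prior(H2) = 13/23 = 0.5652

0.5652


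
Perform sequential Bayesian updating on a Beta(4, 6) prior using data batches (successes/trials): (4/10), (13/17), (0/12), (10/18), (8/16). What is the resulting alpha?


Accumulate successes: 35
Posterior alpha = prior alpha + sum of successes
= 4 + 35 = 39

39


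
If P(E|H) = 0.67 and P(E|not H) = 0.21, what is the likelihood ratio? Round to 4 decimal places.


Likelihood ratio = P(E|H) / P(E|not H)
= 0.67 / 0.21
= 3.1905

3.1905


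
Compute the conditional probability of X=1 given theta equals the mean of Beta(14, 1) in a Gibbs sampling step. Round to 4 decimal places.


Mean of Beta(14, 1) = 0.9333
P(X=1 | theta=0.9333) = 0.9333

0.9333


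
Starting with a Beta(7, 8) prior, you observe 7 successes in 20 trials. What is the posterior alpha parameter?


For a Beta-Binomial conjugate model:
Posterior alpha = prior alpha + number of successes
= 7 + 7 = 14

14


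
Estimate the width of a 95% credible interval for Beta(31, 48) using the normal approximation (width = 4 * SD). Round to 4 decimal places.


For Beta(a,b): Var = ab/((a+b)^2(a+b+1))
Var = 0.003, SD = 0.0546
Approximate 95% CI width = 4 * 0.0546 = 0.2184

0.2184


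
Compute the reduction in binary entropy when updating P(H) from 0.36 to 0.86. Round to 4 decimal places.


H_before = -p*log2(p) - (1-p)*log2(1-p) for p=0.36: 0.9427
H_after for p=0.86: 0.5842
Reduction = 0.9427 - 0.5842 = 0.3584

0.3584


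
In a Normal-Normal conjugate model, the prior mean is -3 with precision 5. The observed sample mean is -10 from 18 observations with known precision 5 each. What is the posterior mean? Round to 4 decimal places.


Posterior precision = tau0 + n*tau = 5 + 18*5 = 95
Posterior mean = (tau0*mu0 + n*tau*xbar) / posterior_precision
= (5*-3 + 18*5*-10) / 95
= -915 / 95 = -9.6316

-9.6316


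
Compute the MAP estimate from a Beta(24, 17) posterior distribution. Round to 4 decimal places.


MAP = mode of Beta distribution
= (alpha - 1)/(alpha + beta - 2)
= (24-1)/(24+17-2)
= 23/39 = 0.5897

0.5897


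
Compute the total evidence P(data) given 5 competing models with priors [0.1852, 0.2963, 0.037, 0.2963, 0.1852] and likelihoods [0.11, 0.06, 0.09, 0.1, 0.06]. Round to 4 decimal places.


Marginal likelihood = sum P(model_i) * P(data|model_i)
Model 1: 0.1852 * 0.11 = 0.0204
Model 2: 0.2963 * 0.06 = 0.0178
Model 3: 0.037 * 0.09 = 0.0033
Model 4: 0.2963 * 0.1 = 0.0296
Model 5: 0.1852 * 0.06 = 0.0111
Total = 0.0822

0.0822


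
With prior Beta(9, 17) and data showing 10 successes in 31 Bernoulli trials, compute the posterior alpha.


Conjugate update: alpha_posterior = alpha_prior + k
= 9 + 10 = 19

19


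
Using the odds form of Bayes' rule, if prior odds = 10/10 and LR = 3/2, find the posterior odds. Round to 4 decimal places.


Bayes' rule in odds form: posterior odds = prior odds * LR
= (10 * 3) / (10 * 2)
= 30/20 = 1.5

1.5


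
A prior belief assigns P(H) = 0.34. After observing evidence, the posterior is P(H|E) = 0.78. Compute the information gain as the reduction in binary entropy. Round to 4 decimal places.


H(prior) = -0.34*log2(0.34) - 0.66*log2(0.66)
= 0.9248
H(post) = -0.78*log2(0.78) - 0.22*log2(0.22)
= 0.7602
IG = 0.9248 - 0.7602 = 0.1647

0.1647


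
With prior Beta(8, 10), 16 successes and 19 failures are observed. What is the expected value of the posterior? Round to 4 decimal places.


Posterior = Beta(24, 29)
E[theta] = alpha/(alpha+beta)
= 24/53 = 0.4528

0.4528


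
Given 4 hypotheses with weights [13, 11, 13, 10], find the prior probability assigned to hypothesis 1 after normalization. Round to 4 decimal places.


To normalize, divide each weight by the sum of all weights.
Sum = 47
Prior(H1) = 13/47 = 0.2766

0.2766


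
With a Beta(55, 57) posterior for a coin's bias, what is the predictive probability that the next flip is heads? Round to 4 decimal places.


The predictive probability equals the posterior mean.
P(next = heads) = alpha / (alpha + beta)
= 55 / 112 = 0.4911

0.4911


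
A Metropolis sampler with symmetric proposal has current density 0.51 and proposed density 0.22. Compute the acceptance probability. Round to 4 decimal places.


For symmetric proposals, acceptance = min(1, pi(x*)/pi(x))
= min(1, 0.22/0.51)
= min(1, 0.4314) = 0.4314

0.4314


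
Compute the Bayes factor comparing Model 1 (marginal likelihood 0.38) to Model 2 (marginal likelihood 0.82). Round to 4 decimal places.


BF12 = marginal likelihood of M1 / marginal likelihood of M2
= 0.38/0.82
= 0.4634

0.4634


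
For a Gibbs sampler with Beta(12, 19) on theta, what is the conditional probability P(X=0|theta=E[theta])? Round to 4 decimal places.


E[theta] = 12/(12+19) = 0.3871
P(X=0|theta) = 1 - theta = 0.6129

0.6129


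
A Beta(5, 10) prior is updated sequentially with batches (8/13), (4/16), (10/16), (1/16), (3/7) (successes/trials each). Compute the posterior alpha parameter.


Sequential conjugate updating is equivalent to a single batch update.
Total successes across all batches = 26
alpha_posterior = alpha_prior + total_successes = 5 + 26
= 31

31


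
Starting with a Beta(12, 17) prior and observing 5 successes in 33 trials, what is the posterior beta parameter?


Posterior beta = prior beta + failures
Failures = 33 - 5 = 28
beta_post = 17 + 28 = 45

45


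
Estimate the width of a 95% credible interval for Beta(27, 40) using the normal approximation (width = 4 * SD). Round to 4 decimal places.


For Beta(a,b): Var = ab/((a+b)^2(a+b+1))
Var = 0.0035, SD = 0.0595
Approximate 95% CI width = 4 * 0.0595 = 0.2379

0.2379


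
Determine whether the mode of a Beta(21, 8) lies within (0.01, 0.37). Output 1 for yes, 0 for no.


First find the mode: (a-1)/(a+b-2) = 0.7407
Is 0.7407 in (0.01, 0.37)? 0

0


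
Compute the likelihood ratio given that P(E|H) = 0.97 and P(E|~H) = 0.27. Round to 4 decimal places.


LR = P(E|H) / P(E|~H)
= 0.97 / 0.27 = 3.5926

3.5926


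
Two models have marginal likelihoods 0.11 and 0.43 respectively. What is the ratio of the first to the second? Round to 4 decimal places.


Evidence ratio = 0.11 / 0.43
= 0.2558

0.2558


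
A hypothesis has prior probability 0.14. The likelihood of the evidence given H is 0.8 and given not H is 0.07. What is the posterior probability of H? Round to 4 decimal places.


Using Bayes' theorem:
P(E) = 0.14 * 0.8 + 0.86 * 0.07
P(E) = 0.1722
P(H|E) = (0.14 * 0.8) / 0.1722 = 0.6504

0.6504


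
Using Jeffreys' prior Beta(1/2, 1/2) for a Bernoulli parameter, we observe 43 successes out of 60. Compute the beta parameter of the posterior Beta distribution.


Conjugate update: Beta(0.5 + k, 0.5 + n - k).
k = 43, n - k = 17
Posterior beta = 0.5 + (n - k) = 0.5 + 17 = 17.5

17.5


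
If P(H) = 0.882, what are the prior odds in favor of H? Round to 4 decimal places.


Prior odds = P(H) / (1 - P(H))
= 0.882 / 0.118
= 7.4746

7.4746


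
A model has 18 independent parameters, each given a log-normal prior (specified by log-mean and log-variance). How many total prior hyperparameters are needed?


Each log-normal prior needs 2 hyperparameters (log-mean and log-variance).
Total = 2 * 18 = 36

36


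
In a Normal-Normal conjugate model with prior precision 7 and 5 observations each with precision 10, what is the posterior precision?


Posterior precision = prior precision + n * observation precision
= 7 + 5 * 10
= 7 + 50 = 57

57


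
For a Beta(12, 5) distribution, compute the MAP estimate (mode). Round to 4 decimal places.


MAP = mode = (a-1)/(a+b-2)
= (12-1)/(12+5-2)
= 11/15 = 0.7333

0.7333


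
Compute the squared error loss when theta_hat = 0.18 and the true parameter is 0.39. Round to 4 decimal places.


L = (theta_hat - theta_true)^2
= (0.18 - 0.39)^2
= -0.21^2 = 0.0441

0.0441


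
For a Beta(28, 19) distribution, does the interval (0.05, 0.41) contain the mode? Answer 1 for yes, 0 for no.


Mode of Beta(a,b) = (a-1)/(a+b-2)
= (28-1)/(28+19-2) = 0.6
Check: 0.05 <= 0.6 <= 0.41?
Result: 0

0


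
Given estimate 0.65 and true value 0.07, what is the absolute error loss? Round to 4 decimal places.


Absolute error = |estimate - true|
= |0.58| = 0.58

0.58


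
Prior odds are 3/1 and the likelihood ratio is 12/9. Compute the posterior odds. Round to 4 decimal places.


Posterior odds = prior odds * likelihood ratio
= (3/1) * (12/9)
= 36 / 9
= 4.0

4.0


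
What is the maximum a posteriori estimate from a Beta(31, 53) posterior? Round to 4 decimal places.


The MAP estimate equals the mode of the distribution.
Mode of Beta(a,b) = (a-1)/(a+b-2)
= 30/82
= 0.3659

0.3659


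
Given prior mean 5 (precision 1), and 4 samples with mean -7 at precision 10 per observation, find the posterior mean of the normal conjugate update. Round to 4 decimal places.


The posterior mean is a precision-weighted average of prior and data.
Post. prec. = 1 + 40 = 41
Post. mean = (5 + -280)/41 = -275/41 = -6.7073

-6.7073


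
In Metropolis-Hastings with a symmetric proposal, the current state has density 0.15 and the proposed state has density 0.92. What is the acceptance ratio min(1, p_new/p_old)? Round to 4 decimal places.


Ratio = p_new / p_old = 0.92 / 0.15 = 6.1333
Acceptance = min(1, 6.1333) = 1.0

1.0


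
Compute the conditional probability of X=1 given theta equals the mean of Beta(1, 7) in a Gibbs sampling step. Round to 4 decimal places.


Mean of Beta(1, 7) = 0.125
P(X=1 | theta=0.125) = 0.125

0.125


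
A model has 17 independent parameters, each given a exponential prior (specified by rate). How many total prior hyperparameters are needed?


Each exponential prior needs 1 hyperparameter (rate).
Total = 1 * 17 = 17

17


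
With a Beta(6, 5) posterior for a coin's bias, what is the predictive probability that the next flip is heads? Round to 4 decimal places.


The predictive probability equals the posterior mean.
P(next = heads) = alpha / (alpha + beta)
= 6 / 11 = 0.5455

0.5455


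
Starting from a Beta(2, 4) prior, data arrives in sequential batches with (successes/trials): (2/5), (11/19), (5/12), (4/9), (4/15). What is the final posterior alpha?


In sequential Bayesian updating, we sum all successes.
Total successes = 26
Final alpha = 2 + 26 = 28

28


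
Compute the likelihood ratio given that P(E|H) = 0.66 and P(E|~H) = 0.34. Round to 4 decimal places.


LR = P(E|H) / P(E|~H)
= 0.66 / 0.34 = 1.9412

1.9412


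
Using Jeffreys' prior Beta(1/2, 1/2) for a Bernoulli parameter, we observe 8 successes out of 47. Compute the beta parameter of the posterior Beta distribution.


Conjugate update: Beta(0.5 + k, 0.5 + n - k).
k = 8, n - k = 39
Posterior beta = 0.5 + (n - k) = 0.5 + 39 = 39.5

39.5


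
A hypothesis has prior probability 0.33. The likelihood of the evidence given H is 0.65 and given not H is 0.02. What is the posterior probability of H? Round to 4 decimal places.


Using Bayes' theorem:
P(E) = 0.33 * 0.65 + 0.67 * 0.02
P(E) = 0.2279
P(H|E) = (0.33 * 0.65) / 0.2279 = 0.9412

0.9412


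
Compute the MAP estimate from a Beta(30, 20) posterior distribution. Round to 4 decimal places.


MAP = mode of Beta distribution
= (alpha - 1)/(alpha + beta - 2)
= (30-1)/(30+20-2)
= 29/48 = 0.6042

0.6042


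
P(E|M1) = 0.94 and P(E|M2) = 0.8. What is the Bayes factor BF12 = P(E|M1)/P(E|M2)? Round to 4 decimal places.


Bayes factor BF12 = P(E|M1) / P(E|M2)
= 0.94 / 0.8
= 1.175

1.175


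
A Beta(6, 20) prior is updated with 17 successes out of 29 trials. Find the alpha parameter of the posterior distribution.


In the Beta-Binomial conjugate update:
alpha_post = alpha_prior + successes
= 6 + 17
= 23

23


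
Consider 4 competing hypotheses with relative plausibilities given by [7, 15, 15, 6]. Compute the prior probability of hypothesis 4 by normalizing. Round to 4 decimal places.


Sum of weights = 7 + 15 + 15 + 6 = 43
Normalized prior for H4 = 6 / 43
= 0.1395

0.1395


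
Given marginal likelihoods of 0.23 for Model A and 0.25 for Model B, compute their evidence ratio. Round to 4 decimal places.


Ratio = ML(A) / ML(B) = 0.23/0.25
= 0.92

0.92


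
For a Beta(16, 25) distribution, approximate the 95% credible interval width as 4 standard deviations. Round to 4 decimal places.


Variance of Beta(a,b) = ab / ((a+b)^2 * (a+b+1))
= 16*25 / ((41)^2 * 42)
= 0.0057
SD = sqrt(0.0057) = 0.0753
Width = 4 * SD = 0.3011

0.3011


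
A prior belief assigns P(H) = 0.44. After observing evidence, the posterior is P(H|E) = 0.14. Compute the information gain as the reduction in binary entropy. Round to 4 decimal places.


H(prior) = -0.44*log2(0.44) - 0.56*log2(0.56)
= 0.9896
H(post) = -0.14*log2(0.14) - 0.86*log2(0.86)
= 0.5842
IG = 0.9896 - 0.5842 = 0.4053

0.4053


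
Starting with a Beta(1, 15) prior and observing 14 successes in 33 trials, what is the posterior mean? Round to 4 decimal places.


Posterior parameters: alpha = 1 + 14 = 15
beta = 15 + 19 = 34
Posterior mean = alpha / (alpha + beta) = 15 / 49
= 0.3061

0.3061


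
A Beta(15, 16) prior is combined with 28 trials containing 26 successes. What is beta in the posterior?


In conjugate updating:
beta_posterior = beta_prior + (n - k)
= 16 + (28 - 26)
= 16 + 2 = 18

18


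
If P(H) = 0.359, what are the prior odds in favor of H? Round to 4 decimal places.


Prior odds = P(H) / (1 - P(H))
= 0.359 / 0.641
= 0.5601

0.5601


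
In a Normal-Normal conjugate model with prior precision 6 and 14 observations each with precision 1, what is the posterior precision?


Posterior precision = prior precision + n * observation precision
= 6 + 14 * 1
= 6 + 14 = 20

20


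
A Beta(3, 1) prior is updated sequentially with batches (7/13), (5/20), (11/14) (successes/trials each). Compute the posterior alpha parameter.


Sequential conjugate updating is equivalent to a single batch update.
Total successes across all batches = 23
alpha_posterior = alpha_prior + total_successes = 3 + 23
= 26

26


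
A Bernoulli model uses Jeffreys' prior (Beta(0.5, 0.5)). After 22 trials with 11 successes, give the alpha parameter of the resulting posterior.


Posterior = Beta(prior_alpha + successes, prior_beta + failures)
= Beta(0.5 + 11, 0.5 + 11)
Posterior alpha = 0.5 + k = 0.5 + 11 = 11.5

11.5
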